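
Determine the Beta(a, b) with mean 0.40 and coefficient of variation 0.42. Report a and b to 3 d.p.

Var = (CV·μ)² = (0.42×0.40)² = 0.028224.
a+b = μ(1−μ)/Var − 1 = 0.2400/0.028224 − 1 = 7.5034.
Thus a = 0.40·7.5034 = 3.001 and b = 0.60·7.5034 = 4.502.

a = 3.001, b = 4.502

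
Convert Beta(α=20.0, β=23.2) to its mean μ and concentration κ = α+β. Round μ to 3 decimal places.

μ = 0.463, κ = 43.2

κ = α+β = 20.0+23.2 = 43.2; μ = α/κ = 20.0/43.2 = 0.463.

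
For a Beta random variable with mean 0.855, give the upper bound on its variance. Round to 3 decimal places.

0.124

For fixed mean μ the Beta variance is μ(1−μ)/(α+β+1), increasing as α+β decreases.
Its least upper bound (not attained) is μ(1−μ) = 0.855·0.145 = 0.124.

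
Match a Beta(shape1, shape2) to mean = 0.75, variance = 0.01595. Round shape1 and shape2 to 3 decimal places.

shape1 = 8.067, shape2 = 2.689

By moment matching, shape1+shape2 = μ(1−μ)/σ² − 1 = (0.75·0.25)/0.01595 − 1 = 11.7555 − 1 = 10.7555.
Since shape1/(shape1+shape2) = μ, shape1 = 0.75·10.7555 = 8.067 and shape2 = 0.25·10.7555 = 2.689.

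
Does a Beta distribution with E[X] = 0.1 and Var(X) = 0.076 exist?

Yes

The Beta variance bound is σ² < μ(1−μ).
Here μ(1−μ) = 0.1×0.9 = 0.09, and 0.076 < 0.09.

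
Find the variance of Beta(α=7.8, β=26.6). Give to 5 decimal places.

μ = 7.8/34.4 = 0.226744; Var = μ(1−μ)/(α+β+1) = 0.1753313/35.4 = 0.00495.

0.00495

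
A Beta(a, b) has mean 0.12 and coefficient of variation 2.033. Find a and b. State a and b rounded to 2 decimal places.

σ = CV·μ = 2.033×0.12 = 0.24396, so σ² = 0.059516.
s+1 = μ(1−μ)/σ² = 0.1056/0.059516 = 1.7743, so s = a+b = 0.7743.
a = μs = 0.09, b = (1−μ)s = 0.68.

a = 0.09, b = 0.68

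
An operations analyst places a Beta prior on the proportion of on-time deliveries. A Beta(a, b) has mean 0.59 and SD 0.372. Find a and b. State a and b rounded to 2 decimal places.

a = 0.44, b = 0.31

First σ² = 0.138384. Setting a = μn, b = (1−μ)n with n = a+b,
μ(1−μ)/(n+1) = 0.138384 ⇒ n+1 = 0.2419/0.138384 = 1.7480 ⇒ n = 0.7480.
Hence a = 0.59×0.7480 = 0.44, b = 0.41×0.7480 = 0.31.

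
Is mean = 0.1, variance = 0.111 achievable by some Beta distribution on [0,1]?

No

The Beta variance bound is σ² < μ(1−μ).
Here μ(1−μ) = 0.1×0.9 = 0.09, and 0.111 ≥ 0.09.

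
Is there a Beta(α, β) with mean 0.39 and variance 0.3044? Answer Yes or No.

No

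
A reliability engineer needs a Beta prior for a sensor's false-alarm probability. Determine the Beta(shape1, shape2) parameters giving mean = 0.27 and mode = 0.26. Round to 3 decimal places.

shape1 = 12.960, shape2 = 35.040

Let s = shape1+shape2. Mean gives shape1 = μs = 0.27s; mode gives (shape1−1)/(s−2) = 0.26.
Substituting: 0.27s − 1 = 0.26(s−2) = 0.26s − 0.52, so 0.01s = 0.48 and s = 48.0000.
Then shape1 = 0.27×48.0000 = 12.960 and shape2 = s−shape1 = 35.040.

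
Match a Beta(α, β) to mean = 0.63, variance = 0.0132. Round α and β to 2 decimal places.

By moment matching, α+β = μ(1−μ)/σ² − 1 = (0.63·0.37)/0.0132 − 1 = 17.6591 − 1 = 16.6591.
Since α/(α+β) = μ, α = 0.63·16.6591 = 10.50 and β = 0.37·16.6591 = 6.16.

α = 10.50, β = 6.16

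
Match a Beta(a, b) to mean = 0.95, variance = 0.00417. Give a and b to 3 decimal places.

a = 9.871, b = 0.520

Write ν = a+b; then a = μν and Var = μ(1−μ)/(ν+1).
ν = μ(1−μ)/Var − 1 = 0.0475/0.00417 − 1 = 10.3909.
a = 0.95·10.3909 = 9.871, b = 0.05·10.3909 = 0.520.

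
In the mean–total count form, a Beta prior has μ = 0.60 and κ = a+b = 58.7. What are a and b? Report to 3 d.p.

a = μκ = 0.60×58.7 = 35.220 and b = (1−μ)κ = 0.40×58.7 = 23.480.

a = 35.220, b = 23.480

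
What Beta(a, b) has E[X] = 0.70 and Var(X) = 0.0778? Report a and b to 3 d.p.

a = 1.189, b = 0.510

Let s = a+b. The Beta variance is μ(1−μ)/(s+1).
So s+1 = μ(1−μ)/σ² = (0.70×0.30)/0.0778 = 0.2100/0.0778 = 2.6992, giving s = 1.6992.
Then a = μs = 0.70×1.6992 = 1.189 and b = (1−μ)s = 0.30×1.6992 = 0.510.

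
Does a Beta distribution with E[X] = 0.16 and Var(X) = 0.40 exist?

A Beta with mean μ has variance μ(1−μ)/(α+β+1) < μ(1−μ).
Here μ(1−μ) = 0.16×0.84 = 0.1344, and 0.40 ≥ 0.1344.

No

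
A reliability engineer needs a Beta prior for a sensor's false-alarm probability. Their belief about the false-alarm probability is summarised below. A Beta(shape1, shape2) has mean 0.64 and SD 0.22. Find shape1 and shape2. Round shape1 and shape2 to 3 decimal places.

σ² = 0.22² = 0.0484.
With s = shape1+shape2, Var = μ(1−μ)/(s+1), so s+1 = (0.64×0.36)/0.0484 = 4.7603 and s = 3.7603.
shape1 = μs = 2.407, shape2 = (1−μ)s = 1.354.

shape1 = 2.407, shape2 = 1.354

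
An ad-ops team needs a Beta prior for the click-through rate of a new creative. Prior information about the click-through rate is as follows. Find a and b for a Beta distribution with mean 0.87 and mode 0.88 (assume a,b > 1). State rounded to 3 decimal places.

With s = a+b: μ = a/s and mode = (a−1)/(s−2). Eliminating a = μs,
μs − 1 = m(s−2) ⇒ s(μ−m) = 1−2m ⇒ s = -0.76/-0.01 = 76.0000.
So a = μs = 66.120, b = (1−μ)s = 9.880.

a = 66.120, b = 9.880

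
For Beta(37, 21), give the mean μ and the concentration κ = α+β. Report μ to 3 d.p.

κ = α+β = 37+21 = 58; μ = α/κ = 37/58 = 0.638.

μ = 0.638, κ = 58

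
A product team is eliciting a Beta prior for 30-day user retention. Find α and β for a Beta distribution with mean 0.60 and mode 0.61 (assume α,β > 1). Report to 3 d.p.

With s = α+β: μ = α/s and mode = (α−1)/(s−2). Eliminating α = μs,
μs − 1 = m(s−2) ⇒ s(μ−m) = 1−2m ⇒ s = -0.22/-0.01 = 22.0000.
So α = μs = 13.200, β = (1−μ)s = 8.800.

α = 13.200, β = 8.800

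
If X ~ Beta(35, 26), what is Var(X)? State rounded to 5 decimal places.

α+β = 61 and αβ = 910, so Var = αβ/[(α+β)²(α+β+1)] = 910/230702 = 0.00394.

0.00394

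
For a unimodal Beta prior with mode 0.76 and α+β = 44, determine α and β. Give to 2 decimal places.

α = 32.92, β = 11.08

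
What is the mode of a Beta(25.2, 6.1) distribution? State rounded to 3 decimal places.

The density x^(α−1)(1−x)^(β−1) is maximised at (α−1)/(α+β−2) = 24.2/29.3 = 0.826.

0.826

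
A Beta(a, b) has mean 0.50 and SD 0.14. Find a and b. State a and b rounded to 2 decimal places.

a = 5.88, b = 5.88

Variance = 0.14² = 0.0196. The moment-matching identity a+b = μ(1−μ)/Var − 1 gives
a+b = 0.2500/0.0196 − 1 = 11.7551, so a = μ·11.7551 = 5.88 and b = (1−μ)·11.7551 = 5.88.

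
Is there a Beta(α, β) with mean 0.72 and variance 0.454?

No

A Beta with mean μ has variance μ(1−μ)/(α+β+1) < μ(1−μ).
Here μ(1−μ) = 0.72×0.28 = 0.2016, and 0.454 ≥ 0.2016.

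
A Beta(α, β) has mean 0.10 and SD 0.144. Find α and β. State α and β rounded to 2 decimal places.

α = 0.33, β = 3.01

σ² = 0.144² = 0.020736.
With s = α+β, Var = μ(1−μ)/(s+1), so s+1 = (0.10×0.90)/0.020736 = 4.3403 and s = 3.3403.
α = μs = 0.33, β = (1−μ)s = 3.01.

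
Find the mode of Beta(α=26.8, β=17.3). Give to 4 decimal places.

0.6128

The density x^(α−1)(1−x)^(β−1) is maximised at (α−1)/(α+β−2) = 25.8/42.1 = 0.6128.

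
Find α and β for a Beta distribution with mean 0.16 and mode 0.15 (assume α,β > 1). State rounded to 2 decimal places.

α = 11.20, β = 58.80

Let s = α+β. Mean gives α = μs = 0.16s; mode gives (α−1)/(s−2) = 0.15.
Substituting: 0.16s − 1 = 0.15(s−2) = 0.15s − 0.30, so 0.01s = 0.70 and s = 70.0000.
Then α = 0.16×70.0000 = 11.20 and β = s−α = 58.80.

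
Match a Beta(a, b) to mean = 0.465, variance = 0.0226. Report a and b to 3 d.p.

a = 4.654, b = 5.354

Write ν = a+b; then a = μν and Var = μ(1−μ)/(ν+1).
ν = μ(1−μ)/Var − 1 = 0.248775/0.0226 − 1 = 10.0077.
a = 0.465·10.0077 = 4.654, b = 0.535·10.0077 = 5.354.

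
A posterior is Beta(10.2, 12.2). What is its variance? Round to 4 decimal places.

0.0106

Var = αβ/[(α+β)²(α+β+1)] = (10.2×12.2)/(22.4²×23.4) = 124.44/11741.184 = 0.0106.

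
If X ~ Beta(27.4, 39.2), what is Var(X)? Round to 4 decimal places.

μ = 27.4/66.6 = 0.411411; Var = μ(1−μ)/(α+β+1) = 0.2421521/67.6 = 0.0036.

0.0036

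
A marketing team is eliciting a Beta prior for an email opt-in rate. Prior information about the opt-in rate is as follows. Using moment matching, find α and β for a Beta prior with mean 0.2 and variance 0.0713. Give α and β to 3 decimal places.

α = 0.249, β = 0.995

By moment matching, α+β = μ(1−μ)/σ² − 1 = (0.2·0.8)/0.0713 − 1 = 2.2440 − 1 = 1.2440.
Since α/(α+β) = μ, α = 0.2·1.2440 = 0.249 and β = 0.8·1.2440 = 0.995.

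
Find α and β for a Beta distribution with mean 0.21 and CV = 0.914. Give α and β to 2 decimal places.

α = 0.74, β = 2.77

σ = CV·μ = 0.914×0.21 = 0.19194, so σ² = 0.036841.
s+1 = μ(1−μ)/σ² = 0.1659/0.036841 = 4.5031, so s = α+β = 3.5031.
α = μs = 0.74, β = (1−μ)s = 2.77.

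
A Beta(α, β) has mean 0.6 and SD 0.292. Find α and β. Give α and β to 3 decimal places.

α = 1.089, β = 0.726

Variance = 0.292² = 0.085264. The moment-matching identity α+β = μ(1−μ)/Var − 1 gives
α+β = 0.24/0.085264 − 1 = 1.8148, so α = μ·1.8148 = 1.089 and β = (1−μ)·1.8148 = 0.726.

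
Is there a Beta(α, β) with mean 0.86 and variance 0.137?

The Beta variance bound is σ² < μ(1−μ).
Here μ(1−μ) = 0.86×0.14 = 0.1204, and 0.137 ≥ 0.1204.

No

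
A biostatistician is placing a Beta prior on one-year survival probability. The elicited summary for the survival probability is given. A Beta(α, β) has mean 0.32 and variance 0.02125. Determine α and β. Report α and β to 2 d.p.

α = 2.96, β = 6.28

Let s = α+β. The Beta variance is μ(1−μ)/(s+1).
So s+1 = μ(1−μ)/σ² = (0.32×0.68)/0.02125 = 0.2176/0.02125 = 10.2400, giving s = 9.2400.
Then α = μs = 0.32×9.2400 = 2.96 and β = (1−μ)s = 0.68×9.2400 = 6.28.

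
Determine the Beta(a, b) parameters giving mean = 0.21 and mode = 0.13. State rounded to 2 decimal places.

a = 1.94, b = 7.31

Let s = a+b. Mean gives a = μs = 0.21s; mode gives (a−1)/(s−2) = 0.13.
Substituting: 0.21s − 1 = 0.13(s−2) = 0.13s − 0.26, so 0.08s = 0.74 and s = 9.2500.
Then a = 0.21×9.2500 = 1.94 and b = s−a = 7.31.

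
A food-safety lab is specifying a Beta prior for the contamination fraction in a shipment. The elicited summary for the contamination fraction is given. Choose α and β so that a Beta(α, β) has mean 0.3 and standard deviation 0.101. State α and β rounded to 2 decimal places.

α = 5.88, β = 13.71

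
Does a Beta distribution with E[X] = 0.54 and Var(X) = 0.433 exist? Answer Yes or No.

For any Beta, Var(X) < E[X]·(1−E[X]).
Here μ(1−μ) = 0.54×0.46 = 0.2484, and 0.433 ≥ 0.2484.

No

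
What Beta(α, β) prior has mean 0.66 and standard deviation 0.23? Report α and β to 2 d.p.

Variance = 0.23² = 0.0529. The moment-matching identity α+β = μ(1−μ)/Var − 1 gives
α+β = 0.2244/0.0529 − 1 = 3.2420, so α = μ·3.2420 = 2.14 and β = (1−μ)·3.2420 = 1.10.

α = 2.14, β = 1.10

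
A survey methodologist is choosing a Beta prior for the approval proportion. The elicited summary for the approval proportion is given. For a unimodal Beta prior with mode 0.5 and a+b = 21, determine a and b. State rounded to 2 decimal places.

Since the density peak of Beta(a,b) is at (a−1)/(a+b−2),
a = 1 + 0.5(21−2) = 10.50 and b = 21 − 10.50 = 10.50.

a = 10.50, b = 10.50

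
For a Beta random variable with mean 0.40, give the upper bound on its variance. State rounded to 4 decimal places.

0.2400

For fixed mean μ the Beta variance is μ(1−μ)/(α+β+1), increasing as α+β decreases.
Its least upper bound (not attained) is μ(1−μ) = 0.40·0.60 = 0.2400.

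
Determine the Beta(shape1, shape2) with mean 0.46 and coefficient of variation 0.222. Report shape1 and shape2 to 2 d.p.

shape1 = 10.50, shape2 = 12.32

Var = (CV·μ)² = (0.222×0.46)² = 0.010428.
shape1+shape2 = μ(1−μ)/Var − 1 = 0.2484/0.010428 − 1 = 22.8194.
Thus shape1 = 0.46·22.8194 = 10.50 and shape2 = 0.54·22.8194 = 12.32.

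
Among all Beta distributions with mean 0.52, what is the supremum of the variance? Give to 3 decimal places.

Var = μ(1−μ)/(α+β+1), which approaches μ(1−μ) as α+β → 0.
So the supremum is μ(1−μ) = 0.52×0.48 = 0.250.

0.250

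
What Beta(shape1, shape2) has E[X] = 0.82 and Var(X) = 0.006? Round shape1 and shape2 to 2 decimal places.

shape1 = 19.35, shape2 = 4.25

Let s = shape1+shape2. The Beta variance is μ(1−μ)/(s+1).
So s+1 = μ(1−μ)/σ² = (0.82×0.18)/0.006 = 0.1476/0.006 = 24.6000, giving s = 23.6000.
Then shape1 = μs = 0.82×23.6000 = 19.35 and shape2 = (1−μ)s = 0.18×23.6000 = 4.25.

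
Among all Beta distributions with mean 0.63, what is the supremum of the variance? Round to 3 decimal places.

0.233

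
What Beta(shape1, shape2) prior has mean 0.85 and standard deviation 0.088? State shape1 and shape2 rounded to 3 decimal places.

First σ² = 0.007744. Setting shape1 = μn, shape2 = (1−μ)n with n = shape1+shape2,
μ(1−μ)/(n+1) = 0.007744 ⇒ n+1 = 0.1275/0.007744 = 16.4644 ⇒ n = 15.4644.
Hence shape1 = 0.85×15.4644 = 13.145, shape2 = 0.15×15.4644 = 2.320.

shape1 = 13.145, shape2 = 2.320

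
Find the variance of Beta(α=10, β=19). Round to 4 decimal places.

0.0075

Var = αβ/[(α+β)²(α+β+1)] = (10×19)/(29²×30) = 190/25230 = 0.0075.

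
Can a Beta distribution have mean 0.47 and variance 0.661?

No

The Beta variance bound is σ² < μ(1−μ).
Here μ(1−μ) = 0.47×0.53 = 0.2491, and 0.661 ≥ 0.2491.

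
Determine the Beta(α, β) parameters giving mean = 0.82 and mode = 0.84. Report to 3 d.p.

α = 27.880, β = 6.120

Let s = α+β. Mean gives α = μs = 0.82s; mode gives (α−1)/(s−2) = 0.84.
Substituting: 0.82s − 1 = 0.84(s−2) = 0.84s − 1.68, so -0.02s = -0.68 and s = 34.0000.
Then α = 0.82×34.0000 = 27.880 and β = s−α = 6.120.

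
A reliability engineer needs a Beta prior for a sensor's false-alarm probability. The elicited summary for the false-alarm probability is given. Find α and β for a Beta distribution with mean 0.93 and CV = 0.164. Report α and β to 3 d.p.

α = 1.673, β = 0.126

σ = CV·μ = 0.164×0.93 = 0.15252, so σ² = 0.023262.
s+1 = μ(1−μ)/σ² = 0.0651/0.023262 = 2.7985, so s = α+β = 1.7985.
α = μs = 1.673, β = (1−μ)s = 0.126.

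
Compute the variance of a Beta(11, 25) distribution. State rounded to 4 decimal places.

0.0057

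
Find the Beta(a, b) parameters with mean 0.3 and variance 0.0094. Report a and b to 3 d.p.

Let s = a+b. The Beta variance is μ(1−μ)/(s+1).
So s+1 = μ(1−μ)/σ² = (0.3×0.7)/0.0094 = 0.21/0.0094 = 22.3404, giving s = 21.3404.
Then a = μs = 0.3×21.3404 = 6.402 and b = (1−μ)s = 0.7×21.3404 = 14.938.

a = 6.402, b = 14.938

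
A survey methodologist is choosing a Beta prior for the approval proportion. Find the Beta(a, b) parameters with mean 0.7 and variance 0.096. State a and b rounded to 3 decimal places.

a = 0.831, b = 0.356

Let s = a+b. The Beta variance is μ(1−μ)/(s+1).
So s+1 = μ(1−μ)/σ² = (0.7×0.3)/0.096 = 0.21/0.096 = 2.1875, giving s = 1.1875.
Then a = μs = 0.7×1.1875 = 0.831 and b = (1−μ)s = 0.3×1.1875 = 0.356.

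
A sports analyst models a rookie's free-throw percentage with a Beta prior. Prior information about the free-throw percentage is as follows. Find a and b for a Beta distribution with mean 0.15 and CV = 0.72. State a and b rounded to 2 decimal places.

σ = CV·μ = 0.72×0.15 = 0.10800, so σ² = 0.011664.
s+1 = μ(1−μ)/σ² = 0.1275/0.011664 = 10.9311, so s = a+b = 9.9311.
a = μs = 1.49, b = (1−μ)s = 8.44.

a = 1.49, b = 8.44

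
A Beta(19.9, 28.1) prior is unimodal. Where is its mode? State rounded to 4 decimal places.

With α,β > 1, mode = (α−1)/(α+β−2) = 18.9/46.0 = 0.4109.

0.4109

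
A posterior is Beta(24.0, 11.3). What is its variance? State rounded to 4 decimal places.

α+β = 35.3 and αβ = 271.20, so Var = αβ/[(α+β)²(α+β+1)] = 271.20/45233.067 = 0.0060.

0.0060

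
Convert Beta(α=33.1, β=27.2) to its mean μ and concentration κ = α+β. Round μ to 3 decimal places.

κ = α+β = 33.1+27.2 = 60.3; μ = α/κ = 33.1/60.3 = 0.549.

μ = 0.549, κ = 60.3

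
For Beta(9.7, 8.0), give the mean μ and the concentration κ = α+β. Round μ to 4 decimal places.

κ = α+β = 9.7+8.0 = 17.7; μ = α/κ = 9.7/17.7 = 0.5480.

μ = 0.5480, κ = 17.7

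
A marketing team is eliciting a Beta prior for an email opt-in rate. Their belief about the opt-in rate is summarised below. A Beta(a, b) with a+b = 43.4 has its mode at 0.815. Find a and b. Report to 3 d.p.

Since the density peak of Beta(a,b) is at (a−1)/(a+b−2),
a = 1 + 0.815(43.4−2) = 34.741 and b = 43.4 − 34.741 = 8.659.

a = 34.741, b = 8.659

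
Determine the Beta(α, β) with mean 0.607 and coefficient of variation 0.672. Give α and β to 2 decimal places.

α = 0.26, β = 0.17

σ = CV·μ = 0.672×0.607 = 0.40790, so σ² = 0.166386.
s+1 = μ(1−μ)/σ² = 0.238551/0.166386 = 1.4337, so s = α+β = 0.4337.
α = μs = 0.26, β = (1−μ)s = 0.17.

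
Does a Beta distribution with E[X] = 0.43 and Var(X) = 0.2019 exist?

Yes

For any Beta, Var(X) < E[X]·(1−E[X]).
Here μ(1−μ) = 0.43×0.57 = 0.2451, and 0.2019 < 0.2451.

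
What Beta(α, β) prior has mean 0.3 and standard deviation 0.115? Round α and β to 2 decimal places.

α = 4.46, β = 10.42

Variance = 0.115² = 0.013225. The moment-matching identity α+β = μ(1−μ)/Var − 1 gives
α+β = 0.21/0.013225 − 1 = 14.8790, so α = μ·14.8790 = 4.46 and β = (1−μ)·14.8790 = 10.42.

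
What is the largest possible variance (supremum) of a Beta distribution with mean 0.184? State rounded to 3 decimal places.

For fixed mean μ the Beta variance is μ(1−μ)/(α+β+1), increasing as α+β decreases.
Its least upper bound (not attained) is μ(1−μ) = 0.184·0.816 = 0.150.

0.150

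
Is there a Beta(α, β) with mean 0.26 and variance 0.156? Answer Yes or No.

Yes

The Beta variance bound is σ² < μ(1−μ).
Here μ(1−μ) = 0.26×0.74 = 0.1924, and 0.156 < 0.1924.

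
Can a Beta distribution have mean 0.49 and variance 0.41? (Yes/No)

No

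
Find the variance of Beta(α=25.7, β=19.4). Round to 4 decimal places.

0.0053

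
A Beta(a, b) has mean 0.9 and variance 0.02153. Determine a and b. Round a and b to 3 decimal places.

By moment matching, a+b = μ(1−μ)/σ² − 1 = (0.9·0.1)/0.02153 − 1 = 4.1802 − 1 = 3.1802.
Since a/(a+b) = μ, a = 0.9·3.1802 = 2.862 and b = 0.1·3.1802 = 0.318.

a = 2.862, b = 0.318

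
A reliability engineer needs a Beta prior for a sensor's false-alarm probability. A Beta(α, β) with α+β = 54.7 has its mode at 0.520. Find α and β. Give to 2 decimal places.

Since the density peak of Beta(α,β) is at (α−1)/(α+β−2),
α = 1 + 0.520(54.7−2) = 28.40 and β = 54.7 − 28.40 = 26.30.

α = 28.40, β = 26.30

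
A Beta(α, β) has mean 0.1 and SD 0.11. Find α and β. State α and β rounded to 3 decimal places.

α = 0.644, β = 5.794

First σ² = 0.0121. Setting α = μn, β = (1−μ)n with n = α+β,
μ(1−μ)/(n+1) = 0.0121 ⇒ n+1 = 0.09/0.0121 = 7.4380 ⇒ n = 6.4380.
Hence α = 0.1×6.4380 = 0.644, β = 0.9×6.4380 = 5.794.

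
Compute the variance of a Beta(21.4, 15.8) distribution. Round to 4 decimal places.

Var = αβ/[(α+β)²(α+β+1)] = (21.4×15.8)/(37.2²×38.2) = 338.12/52862.688 = 0.0064.

0.0064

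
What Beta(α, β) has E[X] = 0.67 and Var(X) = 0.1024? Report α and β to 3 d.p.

Write ν = α+β; then α = μν and Var = μ(1−μ)/(ν+1).
ν = μ(1−μ)/Var − 1 = 0.2211/0.1024 − 1 = 1.1592.
α = 0.67·1.1592 = 0.777, β = 0.33·1.1592 = 0.383.

α = 0.777, β = 0.383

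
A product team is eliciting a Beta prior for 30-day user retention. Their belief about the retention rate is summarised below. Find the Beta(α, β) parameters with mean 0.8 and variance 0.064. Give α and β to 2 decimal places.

α = 1.20, β = 0.30

Let s = α+β. The Beta variance is μ(1−μ)/(s+1).
So s+1 = μ(1−μ)/σ² = (0.8×0.2)/0.064 = 0.16/0.064 = 2.5000, giving s = 1.5000.
Then α = μs = 0.8×1.5000 = 1.20 and β = (1−μ)s = 0.2×1.5000 = 0.30.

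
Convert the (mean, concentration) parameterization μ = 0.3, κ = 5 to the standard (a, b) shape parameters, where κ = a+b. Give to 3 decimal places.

a = 1.500, b = 3.500

Split κ in proportion μ : (1−μ): a = 0.3·5 = 1.500, b = 5 − 1.500 = 3.500.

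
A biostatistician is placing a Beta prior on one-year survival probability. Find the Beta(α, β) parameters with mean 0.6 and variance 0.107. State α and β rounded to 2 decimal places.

α = 0.75, β = 0.50

Let s = α+β. The Beta variance is μ(1−μ)/(s+1).
So s+1 = μ(1−μ)/σ² = (0.6×0.4)/0.107 = 0.24/0.107 = 2.2430, giving s = 1.2430.
Then α = μs = 0.6×1.2430 = 0.75 and β = (1−μ)s = 0.4×1.2430 = 0.50.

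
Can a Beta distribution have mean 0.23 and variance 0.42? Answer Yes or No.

No

The Beta variance bound is σ² < μ(1−μ).
Here μ(1−μ) = 0.23×0.77 = 0.1771, and 0.42 ≥ 0.1771.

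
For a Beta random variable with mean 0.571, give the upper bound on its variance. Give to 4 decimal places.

Var = μ(1−μ)/(α+β+1), which approaches μ(1−μ) as α+β → 0.
So the supremum is μ(1−μ) = 0.571×0.429 = 0.2450.

0.2450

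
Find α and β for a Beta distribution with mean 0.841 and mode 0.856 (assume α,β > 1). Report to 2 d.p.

α = 39.92, β = 7.55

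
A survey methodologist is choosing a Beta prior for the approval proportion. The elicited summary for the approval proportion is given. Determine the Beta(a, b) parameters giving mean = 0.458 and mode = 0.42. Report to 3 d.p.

a = 1.928, b = 2.282

With s = a+b: μ = a/s and mode = (a−1)/(s−2). Eliminating a = μs,
μs − 1 = m(s−2) ⇒ s(μ−m) = 1−2m ⇒ s = 0.16/0.038 = 4.2105.
So a = μs = 1.928, b = (1−μ)s = 2.282.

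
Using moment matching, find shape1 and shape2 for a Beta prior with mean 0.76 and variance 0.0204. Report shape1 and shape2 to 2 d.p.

Write ν = shape1+shape2; then shape1 = μν and Var = μ(1−μ)/(ν+1).
ν = μ(1−μ)/Var − 1 = 0.1824/0.0204 − 1 = 7.9412.
shape1 = 0.76·7.9412 = 6.04, shape2 = 0.24·7.9412 = 1.91.

shape1 = 6.04, shape2 = 1.91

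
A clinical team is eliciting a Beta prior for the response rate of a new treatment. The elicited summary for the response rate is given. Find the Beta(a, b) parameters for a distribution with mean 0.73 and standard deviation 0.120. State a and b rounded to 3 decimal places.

a = 9.262, b = 3.426

Variance = 0.120² = 0.014400. The moment-matching identity a+b = μ(1−μ)/Var − 1 gives
a+b = 0.1971/0.014400 − 1 = 12.6875, so a = μ·12.6875 = 9.262 and b = (1−μ)·12.6875 = 3.426.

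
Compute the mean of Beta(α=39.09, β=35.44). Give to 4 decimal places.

E[X] = α/(α+β) = 39.09/74.53 = 0.5245.

0.5245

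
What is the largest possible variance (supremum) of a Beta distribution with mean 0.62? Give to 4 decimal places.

0.2356

For fixed mean μ the Beta variance is μ(1−μ)/(α+β+1), increasing as α+β decreases.
Its least upper bound (not attained) is μ(1−μ) = 0.62·0.38 = 0.2356.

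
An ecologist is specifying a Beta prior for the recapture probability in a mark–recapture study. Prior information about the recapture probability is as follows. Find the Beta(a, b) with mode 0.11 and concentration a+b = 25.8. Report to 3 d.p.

a = 3.618, b = 22.182

For a,b>1 the mode is (a−1)/(a+b−2), so a = mode·(κ−2)+1 = 0.11×23.8+1 = 3.618.
And b = (1−mode)·(κ−2)+1 = 0.89×23.8+1 = 22.182.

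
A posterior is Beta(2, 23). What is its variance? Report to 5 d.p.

0.00283

Var = αβ/[(α+β)²(α+β+1)] = (2×23)/(25²×26) = 46/16250 = 0.00283.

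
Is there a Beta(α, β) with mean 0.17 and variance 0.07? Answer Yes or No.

For any Beta, Var(X) < E[X]·(1−E[X]).
Here μ(1−μ) = 0.17×0.83 = 0.1411, and 0.07 < 0.1411.

Yes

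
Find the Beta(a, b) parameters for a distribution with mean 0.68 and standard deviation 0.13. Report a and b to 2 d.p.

a = 8.08, b = 3.80

Variance = 0.13² = 0.0169. The moment-matching identity a+b = μ(1−μ)/Var − 1 gives
a+b = 0.2176/0.0169 − 1 = 11.8757, so a = μ·11.8757 = 8.08 and b = (1−μ)·11.8757 = 3.80.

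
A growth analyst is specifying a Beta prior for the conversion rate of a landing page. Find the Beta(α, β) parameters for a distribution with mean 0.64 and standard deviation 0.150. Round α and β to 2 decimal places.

α = 5.91, β = 3.33

σ² = 0.150² = 0.022500.
With s = α+β, Var = μ(1−μ)/(s+1), so s+1 = (0.64×0.36)/0.022500 = 10.2400 and s = 9.2400.
α = μs = 5.91, β = (1−μ)s = 3.33.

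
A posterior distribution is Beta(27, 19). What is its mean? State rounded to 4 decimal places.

0.5870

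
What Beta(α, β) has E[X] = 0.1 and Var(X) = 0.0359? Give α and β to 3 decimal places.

Write ν = α+β; then α = μν and Var = μ(1−μ)/(ν+1).
ν = μ(1−μ)/Var − 1 = 0.09/0.0359 − 1 = 1.5070.
α = 0.1·1.5070 = 0.151, β = 0.9·1.5070 = 1.356.

α = 0.151, β = 1.356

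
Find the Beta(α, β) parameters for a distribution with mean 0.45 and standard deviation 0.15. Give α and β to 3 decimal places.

Variance = 0.15² = 0.0225. The moment-matching identity α+β = μ(1−μ)/Var − 1 gives
α+β = 0.2475/0.0225 − 1 = 10.0000, so α = μ·10.0000 = 4.500 and β = (1−μ)·10.0000 = 5.500.

α = 4.500, β = 5.500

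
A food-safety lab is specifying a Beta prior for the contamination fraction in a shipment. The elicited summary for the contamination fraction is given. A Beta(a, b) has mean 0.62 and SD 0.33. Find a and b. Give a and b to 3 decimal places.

a = 0.721, b = 0.442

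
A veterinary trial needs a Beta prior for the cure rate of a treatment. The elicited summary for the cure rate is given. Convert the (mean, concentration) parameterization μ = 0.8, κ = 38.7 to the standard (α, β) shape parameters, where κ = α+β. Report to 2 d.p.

α = 30.96, β = 7.74

Split κ in proportion μ : (1−μ): α = 0.8·38.7 = 30.96, β = 38.7 − 30.96 = 7.74.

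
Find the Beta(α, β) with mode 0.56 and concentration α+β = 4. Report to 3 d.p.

α = 2.120, β = 1.880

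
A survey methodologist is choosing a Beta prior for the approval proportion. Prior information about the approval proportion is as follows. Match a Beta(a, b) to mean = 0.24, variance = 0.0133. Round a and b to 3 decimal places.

Let s = a+b. The Beta variance is μ(1−μ)/(s+1).
So s+1 = μ(1−μ)/σ² = (0.24×0.76)/0.0133 = 0.1824/0.0133 = 13.7143, giving s = 12.7143.
Then a = μs = 0.24×12.7143 = 3.051 and b = (1−μ)s = 0.76×12.7143 = 9.663.

a = 3.051, b = 9.663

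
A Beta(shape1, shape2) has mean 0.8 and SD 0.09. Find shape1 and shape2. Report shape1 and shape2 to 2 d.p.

σ² = 0.09² = 0.0081.
With s = shape1+shape2, Var = μ(1−μ)/(s+1), so s+1 = (0.8×0.2)/0.0081 = 19.7531 and s = 18.7531.
shape1 = μs = 15.00, shape2 = (1−μ)s = 3.75.

shape1 = 15.00, shape2 = 3.75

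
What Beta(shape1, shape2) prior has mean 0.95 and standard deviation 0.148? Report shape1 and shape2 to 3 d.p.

σ² = 0.148² = 0.021904.
With s = shape1+shape2, Var = μ(1−μ)/(s+1), so s+1 = (0.95×0.05)/0.021904 = 2.1686 and s = 1.1686.
shape1 = μs = 1.110, shape2 = (1−μ)s = 0.058.

shape1 = 1.110, shape2 = 0.058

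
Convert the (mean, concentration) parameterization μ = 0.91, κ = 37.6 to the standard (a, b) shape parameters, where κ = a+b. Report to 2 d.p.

a = 34.22, b = 3.38

Split κ in proportion μ : (1−μ): a = 0.91·37.6 = 34.22, b = 37.6 − 34.22 = 3.38.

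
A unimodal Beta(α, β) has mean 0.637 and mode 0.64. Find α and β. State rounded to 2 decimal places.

α = 59.45, β = 33.88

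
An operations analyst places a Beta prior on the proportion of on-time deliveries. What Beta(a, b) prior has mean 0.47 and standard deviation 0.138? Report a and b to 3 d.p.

a = 5.678, b = 6.403

Variance = 0.138² = 0.019044. The moment-matching identity a+b = μ(1−μ)/Var − 1 gives
a+b = 0.2491/0.019044 − 1 = 12.0802, so a = μ·12.0802 = 5.678 and b = (1−μ)·12.0802 = 6.403.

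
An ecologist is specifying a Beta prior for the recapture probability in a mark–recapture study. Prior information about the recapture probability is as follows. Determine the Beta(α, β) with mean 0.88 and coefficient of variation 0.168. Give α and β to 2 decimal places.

Var = (CV·μ)² = (0.168×0.88)² = 0.021857.
α+β = μ(1−μ)/Var − 1 = 0.1056/0.021857 − 1 = 3.8315.
Thus α = 0.88·3.8315 = 3.37 and β = 0.12·3.8315 = 0.46.

α = 3.37, β = 0.46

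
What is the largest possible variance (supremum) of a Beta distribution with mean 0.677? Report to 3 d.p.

0.219

Var = μ(1−μ)/(α+β+1), which approaches μ(1−μ) as α+β → 0.
So the supremum is μ(1−μ) = 0.677×0.323 = 0.219.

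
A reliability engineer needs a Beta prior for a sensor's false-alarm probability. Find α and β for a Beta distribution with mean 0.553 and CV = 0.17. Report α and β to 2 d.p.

α = 14.91, β = 12.06

σ = CV·μ = 0.17×0.553 = 0.09401, so σ² = 0.008838.
s+1 = μ(1−μ)/σ² = 0.247191/0.008838 = 27.9695, so s = α+β = 26.9695.
α = μs = 14.91, β = (1−μ)s = 12.06.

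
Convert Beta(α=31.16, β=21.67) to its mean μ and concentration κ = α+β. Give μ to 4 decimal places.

μ = 0.5898, κ = 52.83

κ = α+β = 31.16+21.67 = 52.83; μ = α/κ = 31.16/52.83 = 0.5898.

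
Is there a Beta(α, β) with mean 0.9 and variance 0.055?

A Beta with mean μ has variance μ(1−μ)/(α+β+1) < μ(1−μ).
Here μ(1−μ) = 0.9×0.1 = 0.09, and 0.055 < 0.09.

Yes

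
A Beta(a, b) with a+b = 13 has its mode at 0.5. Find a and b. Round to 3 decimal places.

a = 6.500, b = 6.500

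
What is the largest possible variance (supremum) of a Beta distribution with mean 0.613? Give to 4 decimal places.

0.2372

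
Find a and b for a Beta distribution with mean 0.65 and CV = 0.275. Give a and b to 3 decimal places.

a = 3.978, b = 2.142

Var = (CV·μ)² = (0.275×0.65)² = 0.031952.
a+b = μ(1−μ)/Var − 1 = 0.2275/0.031952 − 1 = 6.1202.
Thus a = 0.65·6.1202 = 3.978 and b = 0.35·6.1202 = 2.142.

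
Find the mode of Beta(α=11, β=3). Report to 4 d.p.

The density x^(α−1)(1−x)^(β−1) is maximised at (α−1)/(α+β−2) = 10/12 = 0.8333.

0.8333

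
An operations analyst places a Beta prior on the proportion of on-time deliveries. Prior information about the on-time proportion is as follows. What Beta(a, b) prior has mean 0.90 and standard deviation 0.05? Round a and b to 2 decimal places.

σ² = 0.05² = 0.0025.
With s = a+b, Var = μ(1−μ)/(s+1), so s+1 = (0.90×0.10)/0.0025 = 36.0000 and s = 35.0000.
a = μs = 31.50, b = (1−μ)s = 3.50.

a = 31.50, b = 3.50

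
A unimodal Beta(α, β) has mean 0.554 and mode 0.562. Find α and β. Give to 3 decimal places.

α = 8.587, β = 6.913

Let s = α+β. Mean gives α = μs = 0.554s; mode gives (α−1)/(s−2) = 0.562.
Substituting: 0.554s − 1 = 0.562(s−2) = 0.562s − 1.124, so -0.008s = -0.124 and s = 15.5000.
Then α = 0.554×15.5000 = 8.587 and β = s−α = 6.913.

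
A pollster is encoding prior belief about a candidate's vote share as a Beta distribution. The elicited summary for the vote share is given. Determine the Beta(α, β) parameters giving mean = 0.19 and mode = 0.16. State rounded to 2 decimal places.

α = 4.31, β = 18.36

With s = α+β: μ = α/s and mode = (α−1)/(s−2). Eliminating α = μs,
μs − 1 = m(s−2) ⇒ s(μ−m) = 1−2m ⇒ s = 0.68/0.03 = 22.6667.
So α = μs = 4.31, β = (1−μ)s = 18.36.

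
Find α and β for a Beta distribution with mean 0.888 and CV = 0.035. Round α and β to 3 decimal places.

α = 90.541, β = 11.420

σ = CV·μ = 0.035×0.888 = 0.03108, so σ² = 0.000966.
s+1 = μ(1−μ)/σ² = 0.099456/0.000966 = 102.9601, so s = α+β = 101.9601.
α = μs = 90.541, β = (1−μ)s = 11.420.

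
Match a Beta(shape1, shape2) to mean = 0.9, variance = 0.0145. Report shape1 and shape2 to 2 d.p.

Let s = shape1+shape2. The Beta variance is μ(1−μ)/(s+1).
So s+1 = μ(1−μ)/σ² = (0.9×0.1)/0.0145 = 0.09/0.0145 = 6.2069, giving s = 5.2069.
Then shape1 = μs = 0.9×5.2069 = 4.69 and shape2 = (1−μ)s = 0.1×5.2069 = 0.52.

shape1 = 4.69, shape2 = 0.52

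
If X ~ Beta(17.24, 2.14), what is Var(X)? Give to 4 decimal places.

0.0048

μ = 17.24/19.38 = 0.889577; Var = μ(1−μ)/(α+β+1) = 0.0982299/20.38 = 0.0048.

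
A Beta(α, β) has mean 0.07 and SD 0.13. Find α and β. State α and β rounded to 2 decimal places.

α = 0.20, β = 2.65

Variance = 0.13² = 0.0169. The moment-matching identity α+β = μ(1−μ)/Var − 1 gives
α+β = 0.0651/0.0169 − 1 = 2.8521, so α = μ·2.8521 = 0.20 and β = (1−μ)·2.8521 = 2.65.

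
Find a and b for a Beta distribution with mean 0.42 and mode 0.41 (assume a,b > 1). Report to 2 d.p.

With s = a+b: μ = a/s and mode = (a−1)/(s−2). Eliminating a = μs,
μs − 1 = m(s−2) ⇒ s(μ−m) = 1−2m ⇒ s = 0.18/0.01 = 18.0000.
So a = μs = 7.56, b = (1−μ)s = 10.44.

a = 7.56, b = 10.44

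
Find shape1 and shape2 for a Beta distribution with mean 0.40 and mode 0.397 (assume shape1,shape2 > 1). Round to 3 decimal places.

Let s = shape1+shape2. Mean gives shape1 = μs = 0.40s; mode gives (shape1−1)/(s−2) = 0.397.
Substituting: 0.40s − 1 = 0.397(s−2) = 0.397s − 0.794, so 0.003s = 0.206 and s = 68.6667.
Then shape1 = 0.40×68.6667 = 27.467 and shape2 = s−shape1 = 41.200.

shape1 = 27.467, shape2 = 41.200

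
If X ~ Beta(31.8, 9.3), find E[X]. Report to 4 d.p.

0.7737

The Beta mean is α/(α+β) = 31.8/(31.8+9.3) = 0.7737.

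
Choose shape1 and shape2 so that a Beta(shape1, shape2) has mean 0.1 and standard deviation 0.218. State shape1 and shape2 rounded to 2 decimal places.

shape1 = 0.09, shape2 = 0.80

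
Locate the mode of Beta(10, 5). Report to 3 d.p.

0.692

The density x^(α−1)(1−x)^(β−1) is maximised at (α−1)/(α+β−2) = 9/13 = 0.692.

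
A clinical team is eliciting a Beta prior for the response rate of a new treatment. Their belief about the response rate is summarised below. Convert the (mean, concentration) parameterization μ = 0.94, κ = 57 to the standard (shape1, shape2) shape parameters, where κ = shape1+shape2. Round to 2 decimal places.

shape1 = μκ = 0.94×57 = 53.58 and shape2 = (1−μ)κ = 0.06×57 = 3.42.

shape1 = 53.58, shape2 = 3.42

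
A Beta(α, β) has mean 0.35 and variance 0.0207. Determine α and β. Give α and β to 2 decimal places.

α = 3.50, β = 6.49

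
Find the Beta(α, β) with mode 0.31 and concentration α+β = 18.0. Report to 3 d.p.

For α,β>1 the mode is (α−1)/(α+β−2), so α = mode·(κ−2)+1 = 0.31×16.0+1 = 5.960.
And β = (1−mode)·(κ−2)+1 = 0.69×16.0+1 = 12.040.

α = 5.960, β = 12.040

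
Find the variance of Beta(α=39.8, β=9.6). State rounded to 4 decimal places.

0.0031

Var = αβ/[(α+β)²(α+β+1)] = (39.8×9.6)/(49.4²×50.4) = 382.08/122994.144 = 0.0031.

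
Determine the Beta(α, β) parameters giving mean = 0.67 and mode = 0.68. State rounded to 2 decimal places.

α = 24.12, β = 11.88

Let s = α+β. Mean gives α = μs = 0.67s; mode gives (α−1)/(s−2) = 0.68.
Substituting: 0.67s − 1 = 0.68(s−2) = 0.68s − 1.36, so -0.01s = -0.36 and s = 36.0000.
Then α = 0.67×36.0000 = 24.12 and β = s−α = 11.88.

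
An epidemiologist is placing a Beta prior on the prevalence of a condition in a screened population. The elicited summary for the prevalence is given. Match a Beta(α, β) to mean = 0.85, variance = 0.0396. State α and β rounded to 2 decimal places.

α = 1.89, β = 0.33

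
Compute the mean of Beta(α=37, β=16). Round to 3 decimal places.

0.698

The Beta mean is α/(α+β) = 37/(37+16) = 0.698.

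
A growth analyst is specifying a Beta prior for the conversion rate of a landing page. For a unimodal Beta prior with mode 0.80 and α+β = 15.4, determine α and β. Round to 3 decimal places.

α = 11.720, β = 3.680

For α,β>1 the mode is (α−1)/(α+β−2), so α = mode·(κ−2)+1 = 0.80×13.4+1 = 11.720.
And β = (1−mode)·(κ−2)+1 = 0.20×13.4+1 = 3.680.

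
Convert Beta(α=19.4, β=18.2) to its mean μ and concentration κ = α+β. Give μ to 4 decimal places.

μ = 0.5160, κ = 37.6

κ = α+β = 19.4+18.2 = 37.6; μ = α/κ = 19.4/37.6 = 0.5160.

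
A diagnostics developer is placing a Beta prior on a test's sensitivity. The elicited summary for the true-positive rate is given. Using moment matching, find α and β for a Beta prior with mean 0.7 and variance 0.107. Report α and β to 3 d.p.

α = 0.674, β = 0.289

By moment matching, α+β = μ(1−μ)/σ² − 1 = (0.7·0.3)/0.107 − 1 = 1.9626 − 1 = 0.9626.
Since α/(α+β) = μ, α = 0.7·0.9626 = 0.674 and β = 0.3·0.9626 = 0.289.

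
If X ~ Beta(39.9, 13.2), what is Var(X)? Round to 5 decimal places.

Var = αβ/[(α+β)²(α+β+1)] = (39.9×13.2)/(53.1²×54.1) = 526.68/152540.901 = 0.00345.

0.00345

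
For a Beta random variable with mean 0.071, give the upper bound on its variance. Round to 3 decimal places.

0.066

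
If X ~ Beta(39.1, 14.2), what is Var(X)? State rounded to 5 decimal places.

0.00360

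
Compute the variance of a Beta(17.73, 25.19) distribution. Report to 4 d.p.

0.0055

Var = αβ/[(α+β)²(α+β+1)] = (17.73×25.19)/(42.92²×43.92) = 446.6187/80906.191488 = 0.0055.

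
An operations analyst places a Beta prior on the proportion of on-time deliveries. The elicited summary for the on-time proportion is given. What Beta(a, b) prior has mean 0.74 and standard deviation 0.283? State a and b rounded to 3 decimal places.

a = 1.038, b = 0.365

First σ² = 0.080089. Setting a = μn, b = (1−μ)n with n = a+b,
μ(1−μ)/(n+1) = 0.080089 ⇒ n+1 = 0.1924/0.080089 = 2.4023 ⇒ n = 1.4023.
Hence a = 0.74×1.4023 = 1.038, b = 0.26×1.4023 = 0.365.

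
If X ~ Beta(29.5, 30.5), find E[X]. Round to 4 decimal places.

0.4917

The Beta mean is α/(α+β) = 29.5/(29.5+30.5) = 0.4917.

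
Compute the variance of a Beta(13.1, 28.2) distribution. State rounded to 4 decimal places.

α+β = 41.3 and αβ = 369.42, so Var = αβ/[(α+β)²(α+β+1)] = 369.42/72150.687 = 0.0051.

0.0051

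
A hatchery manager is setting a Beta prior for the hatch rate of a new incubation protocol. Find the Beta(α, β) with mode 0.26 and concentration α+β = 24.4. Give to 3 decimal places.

Mode = (α−1)/(κ−2) with κ = α+β, so α−1 = 0.26·22.4 = 5.824.
α = 6.824; β = κ − α = 17.576.

α = 6.824, β = 17.576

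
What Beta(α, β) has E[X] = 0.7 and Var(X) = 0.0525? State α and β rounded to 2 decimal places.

Write ν = α+β; then α = μν and Var = μ(1−μ)/(ν+1).
ν = μ(1−μ)/Var − 1 = 0.21/0.0525 − 1 = 3.0000.
α = 0.7·3.0000 = 2.10, β = 0.3·3.0000 = 0.90.

α = 2.10, β = 0.90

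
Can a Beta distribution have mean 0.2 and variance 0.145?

Yes

For any Beta, Var(X) < E[X]·(1−E[X]).
Here μ(1−μ) = 0.2×0.8 = 0.16, and 0.145 < 0.16.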